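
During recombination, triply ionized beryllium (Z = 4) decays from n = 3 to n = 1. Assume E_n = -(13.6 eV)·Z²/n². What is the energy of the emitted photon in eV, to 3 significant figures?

The Bohr energies scale as Z², so for Z = 4: E_n = −217.6/n² eV.
E_3 = −217.6/9 = −24.18 eV and E_1 = −217.6/1 = −217.6 eV.
The photon energy is |E_3 − E_1| = 193 eV.

193 eV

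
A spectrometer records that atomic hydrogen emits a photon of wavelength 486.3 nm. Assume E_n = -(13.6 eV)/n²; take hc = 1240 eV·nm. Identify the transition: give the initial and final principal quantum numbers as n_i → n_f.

The photon energy is ΔE = hc/λ = 1240 / 486.3 = 2.550 eV.
With Z = 1, ΔE = 13.60 × (1/n_f² − 1/n_i²), so 1/n_f² − 1/n_i² = 0.1875.
Trying n_f = 2 gives 1/n_i² = 0.06251, i.e. n_i ≈ 4; this pair matches.

n_i = 4, n_f = 2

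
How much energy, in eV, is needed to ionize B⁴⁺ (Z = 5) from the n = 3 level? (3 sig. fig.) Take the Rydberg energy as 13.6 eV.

E_n = −13.6 Z²/n² = −340.0/n² eV for Z = 5.
E_3 = −340.0/9 = −37.8 eV, so ionization (to E = 0) requires 37.8 eV.

37.8 eV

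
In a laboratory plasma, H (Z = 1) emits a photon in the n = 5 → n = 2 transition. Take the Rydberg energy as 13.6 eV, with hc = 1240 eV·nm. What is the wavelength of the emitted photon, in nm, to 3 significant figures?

ΔE = 13.60 × (1/2² − 1/5²) = 13.60 × 0.2100 = 2.856 eV.
λ = hc/ΔE = 1240 / 2.856 = 434 nm.
This line belongs to the Balmer series.

434 nm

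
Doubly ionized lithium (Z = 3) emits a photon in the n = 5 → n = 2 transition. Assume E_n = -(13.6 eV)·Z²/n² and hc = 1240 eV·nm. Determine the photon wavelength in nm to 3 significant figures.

For Z = 3 the level energies scale as Z², so the effective Rydberg energy is 13.6 × 9 = 122.4 eV.
ΔE = 122.4 × (1/2² − 1/5²) = 122.4 × 0.2100 = 25.70 eV.
λ = hc/ΔE = 1240 / 25.70 = 48.2 nm.

48.2 nm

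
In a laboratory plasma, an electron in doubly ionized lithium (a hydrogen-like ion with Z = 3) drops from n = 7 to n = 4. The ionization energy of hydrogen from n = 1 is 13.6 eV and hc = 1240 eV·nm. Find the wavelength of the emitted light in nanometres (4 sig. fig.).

For Z = 3 the level energies scale as Z², so the effective Rydberg energy is 13.6 × 9 = 122.4 eV.
ΔE = 122.4 × (1/4² − 1/7²) = 122.4 × 0.04209 = 5.152 eV.
λ = hc/ΔE = 1240 / 5.152 = 240.7 nm.

240.7 nm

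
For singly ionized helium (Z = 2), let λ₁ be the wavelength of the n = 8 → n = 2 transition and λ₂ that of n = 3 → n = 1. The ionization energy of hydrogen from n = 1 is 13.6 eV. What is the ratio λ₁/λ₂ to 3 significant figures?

3.79

λ ∝ 1/ΔE ∝ 1/(1/n_f² − 1/n_i²), and the Z² and hc factors cancel in the ratio.
λ₁/λ₂ = (1/1² − 1/3²)/(1/2² − 1/8²) = 0.8889/0.2344 = 3.79.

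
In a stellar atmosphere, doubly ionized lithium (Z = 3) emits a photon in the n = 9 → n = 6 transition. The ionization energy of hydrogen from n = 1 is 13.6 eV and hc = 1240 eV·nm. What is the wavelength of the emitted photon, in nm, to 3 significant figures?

656 nm

For Z = 3 the level energies scale as Z², so the effective Rydberg energy is 13.6 × 9 = 122.4 eV.
ΔE = 122.4 × (1/6² − 1/9²) = 122.4 × 0.01543 = 1.889 eV.
λ = hc/ΔE = 1240 / 1.889 = 656 nm.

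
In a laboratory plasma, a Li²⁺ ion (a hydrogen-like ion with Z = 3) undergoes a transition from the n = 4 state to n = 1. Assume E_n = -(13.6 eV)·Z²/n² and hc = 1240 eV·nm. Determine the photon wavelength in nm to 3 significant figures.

10.8 nm

For Z = 3 the level energies scale as Z², so the effective Rydberg energy is 13.6 × 9 = 122.4 eV.
ΔE = 122.4 × (1/1² − 1/4²) = 122.4 × 0.9375 = 114.8 eV.
λ = hc/ΔE = 1240 / 114.8 = 10.8 nm.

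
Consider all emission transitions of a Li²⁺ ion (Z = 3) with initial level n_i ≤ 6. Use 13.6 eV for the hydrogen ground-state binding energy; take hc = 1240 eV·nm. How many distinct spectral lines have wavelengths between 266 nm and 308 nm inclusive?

Enumerate all n_i → n_f pairs with 1 ≤ n_f < n_i ≤ 6 and compute λ = 1240 / [13.6·9·(1/n_f² − 1/n_i²)].
Lines falling in [266, 308] nm: 6→4 (291.8 nm).

1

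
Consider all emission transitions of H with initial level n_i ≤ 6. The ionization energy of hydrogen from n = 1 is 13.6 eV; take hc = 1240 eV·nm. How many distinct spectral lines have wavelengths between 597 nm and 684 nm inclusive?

Enumerate all n_i → n_f pairs with 1 ≤ n_f < n_i ≤ 6 and compute λ = 1240 / [13.6·1·(1/n_f² − 1/n_i²)].
Lines falling in [597, 684] nm: 3→2 (656.5 nm).

1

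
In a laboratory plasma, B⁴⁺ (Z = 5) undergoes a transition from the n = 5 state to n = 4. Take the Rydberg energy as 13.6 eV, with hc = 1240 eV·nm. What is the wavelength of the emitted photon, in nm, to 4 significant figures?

162.1 nm

For Z = 5 the level energies scale as Z², so the effective Rydberg energy is 13.6 × 25 = 340.0 eV.
ΔE = 340.0 × (1/4² − 1/5²) = 340.0 × 0.02250 = 7.650 eV.
λ = hc/ΔE = 1240 / 7.650 = 162.1 nm.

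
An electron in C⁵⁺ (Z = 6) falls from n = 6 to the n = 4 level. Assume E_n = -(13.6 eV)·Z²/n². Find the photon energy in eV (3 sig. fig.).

17.0 eV

The Bohr energies scale as Z², so for Z = 6: E_n = −489.6/n² eV.
E_6 = −489.6/36 = −13.60 eV and E_4 = −489.6/16 = −30.60 eV.
The photon energy is |E_6 − E_4| = 17.0 eV.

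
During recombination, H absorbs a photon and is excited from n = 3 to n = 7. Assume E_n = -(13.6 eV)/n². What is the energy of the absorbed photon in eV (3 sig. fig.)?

E_7 = −13.60/49 = −0.2776 eV and E_3 = −13.60/9 = −1.511 eV.
The photon energy is |E_7 − E_3| = 1.23 eV.

1.23 eV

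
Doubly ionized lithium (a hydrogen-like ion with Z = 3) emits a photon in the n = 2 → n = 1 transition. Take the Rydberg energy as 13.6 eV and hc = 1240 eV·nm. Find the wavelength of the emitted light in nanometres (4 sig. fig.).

For Z = 3 the level energies scale as Z², so the effective Rydberg energy is 13.6 × 9 = 122.4 eV.
ΔE = 122.4 × (1/1² − 1/2²) = 122.4 × 0.7500 = 91.80 eV.
λ = hc/ΔE = 1240 / 91.80 = 13.51 nm.

13.51 nm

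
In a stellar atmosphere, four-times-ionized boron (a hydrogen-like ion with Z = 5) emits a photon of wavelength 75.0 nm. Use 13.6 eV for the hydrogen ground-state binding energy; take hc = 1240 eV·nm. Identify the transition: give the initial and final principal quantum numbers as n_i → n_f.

n_i = 4, n_f = 3

The photon energy is ΔE = hc/λ = 1240 / 75.0 = 16.53 eV.
With Z = 5, ΔE = 340.0 × (1/n_f² − 1/n_i²), so 1/n_f² − 1/n_i² = 0.04863.
Trying n_f = 3 gives 1/n_i² = 0.06248, i.e. n_i ≈ 4; this pair matches.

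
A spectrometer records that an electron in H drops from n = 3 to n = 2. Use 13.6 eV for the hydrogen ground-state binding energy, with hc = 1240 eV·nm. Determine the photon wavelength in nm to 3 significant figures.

656 nm

ΔE = 13.60 × (1/2² − 1/3²) = 13.60 × 0.1389 = 1.889 eV.
λ = hc/ΔE = 1240 / 1.889 = 656 nm.
This line belongs to the Balmer series.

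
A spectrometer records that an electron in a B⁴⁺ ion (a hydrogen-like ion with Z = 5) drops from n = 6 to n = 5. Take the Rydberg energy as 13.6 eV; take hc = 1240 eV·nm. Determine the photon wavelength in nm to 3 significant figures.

For Z = 5 the level energies scale as Z², so the effective Rydberg energy is 13.6 × 25 = 340.0 eV.
ΔE = 340.0 × (1/5² − 1/6²) = 340.0 × 0.01222 = 4.156 eV.
λ = hc/ΔE = 1240 / 4.156 = 298 nm.

298 nm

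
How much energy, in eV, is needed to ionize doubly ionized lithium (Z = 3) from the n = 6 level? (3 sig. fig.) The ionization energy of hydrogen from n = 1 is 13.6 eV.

3.40 eV

E_n = −13.6 Z²/n² = −122.4/n² eV for Z = 3.
E_6 = −122.4/36 = −3.40 eV, so ionization (to E = 0) requires 3.40 eV.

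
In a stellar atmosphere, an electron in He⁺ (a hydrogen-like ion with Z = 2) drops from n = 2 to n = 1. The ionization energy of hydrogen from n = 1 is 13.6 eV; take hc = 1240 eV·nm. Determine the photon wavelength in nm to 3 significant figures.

For Z = 2 the level energies scale as Z², so the effective Rydberg energy is 13.6 × 4 = 54.40 eV.
ΔE = 54.40 × (1/1² − 1/2²) = 54.40 × 0.7500 = 40.80 eV.
λ = hc/ΔE = 1240 / 40.80 = 30.4 nm.

30.4 nm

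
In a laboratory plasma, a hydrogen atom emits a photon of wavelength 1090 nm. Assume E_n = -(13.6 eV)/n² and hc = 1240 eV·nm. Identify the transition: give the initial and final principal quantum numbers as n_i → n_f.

The photon energy is ΔE = hc/λ = 1240 / 1090 = 1.138 eV.
With Z = 1, ΔE = 13.60 × (1/n_f² − 1/n_i²), so 1/n_f² − 1/n_i² = 0.08365.
Trying n_f = 3 gives 1/n_i² = 0.02746, i.e. n_i ≈ 6; this pair matches.

n_i = 6, n_f = 3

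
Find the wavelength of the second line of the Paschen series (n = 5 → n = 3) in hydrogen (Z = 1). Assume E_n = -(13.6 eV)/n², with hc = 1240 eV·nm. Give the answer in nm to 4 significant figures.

1282 nm

The Paschen series terminates on n_f = 3; the second line has n_i = 3+2 = 5.
ΔE = 13.60 × (1/3² − 1/5²) = 0.9671 eV.
λ = 1240 / 0.9671 = 1282 nm.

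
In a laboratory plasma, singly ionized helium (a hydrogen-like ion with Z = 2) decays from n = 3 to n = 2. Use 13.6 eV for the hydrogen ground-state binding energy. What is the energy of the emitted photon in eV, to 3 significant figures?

7.56 eV

The Bohr energies scale as Z², so for Z = 2: E_n = −54.40/n² eV.
E_3 = −54.40/9 = −6.044 eV and E_2 = −54.40/4 = −13.60 eV.
The photon energy is |E_3 − E_2| = 7.56 eV.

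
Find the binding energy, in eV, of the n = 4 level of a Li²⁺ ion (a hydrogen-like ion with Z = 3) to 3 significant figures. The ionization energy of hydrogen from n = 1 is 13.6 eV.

7.65 eV

E_n = −13.6 Z²/n² = −122.4/n² eV for Z = 3.
E_4 = −122.4/16 = −7.65 eV, so ionization (to E = 0) requires 7.65 eV.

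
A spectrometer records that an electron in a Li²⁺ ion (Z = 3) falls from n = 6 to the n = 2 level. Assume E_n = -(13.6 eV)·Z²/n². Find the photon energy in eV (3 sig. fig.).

The Bohr energies scale as Z², so for Z = 3: E_n = −122.4/n² eV.
E_6 = −122.4/36 = −3.400 eV and E_2 = −122.4/4 = −30.60 eV.
The photon energy is |E_6 − E_2| = 27.2 eV.

27.2 eV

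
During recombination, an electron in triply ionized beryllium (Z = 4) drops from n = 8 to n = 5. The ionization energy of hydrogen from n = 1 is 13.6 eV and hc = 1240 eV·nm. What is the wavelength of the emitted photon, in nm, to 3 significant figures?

234 nm

For Z = 4 the level energies scale as Z², so the effective Rydberg energy is 13.6 × 16 = 217.6 eV.
ΔE = 217.6 × (1/5² − 1/8²) = 217.6 × 0.02438 = 5.304 eV.
λ = hc/ΔE = 1240 / 5.304 = 234 nm.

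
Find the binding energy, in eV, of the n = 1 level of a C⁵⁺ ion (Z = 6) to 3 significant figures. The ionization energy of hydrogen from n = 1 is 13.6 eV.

490 eV

E_n = −13.6 Z²/n² = −489.6/n² eV for Z = 6.
E_1 = −489.6/1 = −490 eV, so ionization (to E = 0) requires 490 eV.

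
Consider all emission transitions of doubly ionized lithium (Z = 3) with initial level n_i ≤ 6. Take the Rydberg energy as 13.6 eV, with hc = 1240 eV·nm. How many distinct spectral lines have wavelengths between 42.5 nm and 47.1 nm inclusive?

1

Enumerate all n_i → n_f pairs with 1 ≤ n_f < n_i ≤ 6 and compute λ = 1240 / [13.6·9·(1/n_f² − 1/n_i²)].
Lines falling in [42.5, 47.1] nm: 6→2 (45.59 nm).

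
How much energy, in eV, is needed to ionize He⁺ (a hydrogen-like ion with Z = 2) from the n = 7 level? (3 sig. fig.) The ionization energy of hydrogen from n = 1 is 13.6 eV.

E_n = −13.6 Z²/n² = −54.40/n² eV for Z = 2.
E_7 = −54.40/49 = −1.11 eV, so ionization (to E = 0) requires 1.11 eV.

1.11 eV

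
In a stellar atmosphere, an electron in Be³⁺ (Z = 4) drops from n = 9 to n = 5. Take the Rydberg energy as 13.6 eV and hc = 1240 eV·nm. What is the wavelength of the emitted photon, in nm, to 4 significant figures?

206.1 nm

For Z = 4 the level energies scale as Z², so the effective Rydberg energy is 13.6 × 16 = 217.6 eV.
ΔE = 217.6 × (1/5² − 1/9²) = 217.6 × 0.02765 = 6.018 eV.
λ = hc/ΔE = 1240 / 6.018 = 206.1 nm.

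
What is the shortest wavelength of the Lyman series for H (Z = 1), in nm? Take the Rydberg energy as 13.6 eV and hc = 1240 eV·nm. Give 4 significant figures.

The Lyman series has lower level n_f = 1; the series limit corresponds to n_i → ∞.
ΔE_max = 13.6 × 1 / 1² = 13.60 eV.
λ_min = 1240 / 13.60 = 91.18 nm.

91.18 nm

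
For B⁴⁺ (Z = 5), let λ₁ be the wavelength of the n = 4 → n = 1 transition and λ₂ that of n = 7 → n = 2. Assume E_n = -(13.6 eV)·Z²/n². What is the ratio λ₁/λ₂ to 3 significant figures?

λ ∝ 1/ΔE ∝ 1/(1/n_f² − 1/n_i²), and the Z² and hc factors cancel in the ratio.
λ₁/λ₂ = (1/2² − 1/7²)/(1/1² − 1/4²) = 0.2296/0.9375 = 0.245.

0.245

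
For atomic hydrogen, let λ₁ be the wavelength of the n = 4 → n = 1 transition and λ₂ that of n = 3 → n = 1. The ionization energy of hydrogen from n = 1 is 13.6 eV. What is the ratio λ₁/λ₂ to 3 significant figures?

0.948

λ ∝ 1/ΔE ∝ 1/(1/n_f² − 1/n_i²), and the Z² and hc factors cancel in the ratio.
λ₁/λ₂ = (1/1² − 1/3²)/(1/1² − 1/4²) = 0.8889/0.9375 = 0.948.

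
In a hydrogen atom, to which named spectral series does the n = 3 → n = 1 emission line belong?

The series is set by the lower level: n_f = 1 is the Lyman series.

Lyman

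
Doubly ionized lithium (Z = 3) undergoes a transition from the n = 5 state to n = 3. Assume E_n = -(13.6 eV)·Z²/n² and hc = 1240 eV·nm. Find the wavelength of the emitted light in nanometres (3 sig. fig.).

142 nm

For Z = 3 the level energies scale as Z², so the effective Rydberg energy is 13.6 × 9 = 122.4 eV.
ΔE = 122.4 × (1/3² − 1/5²) = 122.4 × 0.07111 = 8.704 eV.
λ = hc/ΔE = 1240 / 8.704 = 142 nm.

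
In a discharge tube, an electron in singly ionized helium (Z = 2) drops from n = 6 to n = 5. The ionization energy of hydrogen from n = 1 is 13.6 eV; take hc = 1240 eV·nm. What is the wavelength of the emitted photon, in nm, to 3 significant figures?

For Z = 2 the level energies scale as Z², so the effective Rydberg energy is 13.6 × 4 = 54.40 eV.
ΔE = 54.40 × (1/5² − 1/6²) = 54.40 × 0.01222 = 0.6649 eV.
λ = hc/ΔE = 1240 / 0.6649 = 1860 nm.

1860 nm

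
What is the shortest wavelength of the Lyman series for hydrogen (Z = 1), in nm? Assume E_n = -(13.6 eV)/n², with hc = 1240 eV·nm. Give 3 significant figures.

91.2 nm

The Lyman series has lower level n_f = 1; the series limit corresponds to n_i → ∞.
ΔE_max = 13.6 × 1 / 1² = 13.60 eV.
λ_min = 1240 / 13.60 = 91.2 nm.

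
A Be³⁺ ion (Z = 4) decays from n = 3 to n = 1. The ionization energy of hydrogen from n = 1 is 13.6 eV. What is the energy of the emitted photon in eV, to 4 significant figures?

193.4 eV

The Bohr energies scale as Z², so for Z = 4: E_n = −217.6/n² eV.
E_3 = −217.6/9 = −24.18 eV and E_1 = −217.6/1 = −217.6 eV.
The photon energy is |E_3 − E_1| = 193.4 eV.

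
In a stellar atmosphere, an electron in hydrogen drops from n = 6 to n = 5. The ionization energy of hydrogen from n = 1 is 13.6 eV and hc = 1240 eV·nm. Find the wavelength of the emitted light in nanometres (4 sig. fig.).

7460 nm

ΔE = 13.60 × (1/5² − 1/6²) = 13.60 × 0.01222 = 0.1662 eV.
λ = hc/ΔE = 1240 / 0.1662 = 7460 nm.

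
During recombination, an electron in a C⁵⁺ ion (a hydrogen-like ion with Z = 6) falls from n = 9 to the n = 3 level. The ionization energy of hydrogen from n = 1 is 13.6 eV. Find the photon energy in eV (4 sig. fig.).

48.36 eV

The Bohr energies scale as Z², so for Z = 6: E_n = −489.6/n² eV.
E_9 = −489.6/81 = −6.044 eV and E_3 = −489.6/9 = −54.40 eV.
The photon energy is |E_9 − E_3| = 48.36 eV.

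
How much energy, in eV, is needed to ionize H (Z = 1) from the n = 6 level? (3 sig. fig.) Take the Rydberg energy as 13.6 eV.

E_6 = −13.60/36 = −0.378 eV, so ionization (to E = 0) requires 0.378 eV.

0.378 eV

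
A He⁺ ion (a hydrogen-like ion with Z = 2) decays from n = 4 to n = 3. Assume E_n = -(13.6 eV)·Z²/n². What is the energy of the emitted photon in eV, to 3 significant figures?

The Bohr energies scale as Z², so for Z = 2: E_n = −54.40/n² eV.
E_4 = −54.40/16 = −3.400 eV and E_3 = −54.40/9 = −6.044 eV.
The photon energy is |E_4 − E_3| = 2.64 eV.

2.64 eV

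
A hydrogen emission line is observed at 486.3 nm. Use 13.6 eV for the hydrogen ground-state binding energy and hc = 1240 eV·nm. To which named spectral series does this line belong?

ΔE = 1240/486.3 = 2.550 eV.
This matches 13.6 × (1/2² − 1/4²), so n_f = 2: the Balmer series.

Balmer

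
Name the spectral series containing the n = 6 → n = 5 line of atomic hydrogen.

Pfund

The series is set by the lower level: n_f = 5 is the Pfund series.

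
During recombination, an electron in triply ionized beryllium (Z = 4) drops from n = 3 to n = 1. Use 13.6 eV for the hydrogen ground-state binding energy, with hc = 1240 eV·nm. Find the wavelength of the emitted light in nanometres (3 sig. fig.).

6.41 nm

For Z = 4 the level energies scale as Z², so the effective Rydberg energy is 13.6 × 16 = 217.6 eV.
ΔE = 217.6 × (1/1² − 1/3²) = 217.6 × 0.8889 = 193.4 eV.
λ = hc/ΔE = 1240 / 193.4 = 6.41 nm.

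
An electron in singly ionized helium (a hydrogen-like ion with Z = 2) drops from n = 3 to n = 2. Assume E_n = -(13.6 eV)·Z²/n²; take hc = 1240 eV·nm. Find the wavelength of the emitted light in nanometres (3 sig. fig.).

164 nm

For Z = 2 the level energies scale as Z², so the effective Rydberg energy is 13.6 × 4 = 54.40 eV.
ΔE = 54.40 × (1/2² − 1/3²) = 54.40 × 0.1389 = 7.556 eV.
λ = hc/ΔE = 1240 / 7.556 = 164 nm.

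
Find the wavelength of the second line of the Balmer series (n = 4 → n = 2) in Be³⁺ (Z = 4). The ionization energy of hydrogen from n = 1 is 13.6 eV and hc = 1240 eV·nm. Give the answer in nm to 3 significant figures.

30.4 nm

The Balmer series terminates on n_f = 2; the second line has n_i = 2+2 = 4.
ΔE = 217.6 × (1/2² − 1/4²) = 40.80 eV.
λ = 1240 / 40.80 = 30.4 nm.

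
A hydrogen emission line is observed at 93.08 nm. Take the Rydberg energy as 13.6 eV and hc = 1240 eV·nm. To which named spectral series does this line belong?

Lyman

ΔE = 1240/93.08 = 13.32 eV.
This matches 13.6 × (1/1² − 1/7²), so n_f = 1: the Lyman series.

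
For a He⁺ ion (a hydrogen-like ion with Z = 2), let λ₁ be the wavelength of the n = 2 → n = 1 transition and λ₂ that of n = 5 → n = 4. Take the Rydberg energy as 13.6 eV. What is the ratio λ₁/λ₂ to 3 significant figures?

0.0300

λ ∝ 1/ΔE ∝ 1/(1/n_f² − 1/n_i²), and the Z² and hc factors cancel in the ratio.
λ₁/λ₂ = (1/4² − 1/5²)/(1/1² − 1/2²) = 0.02250/0.7500 = 0.0300.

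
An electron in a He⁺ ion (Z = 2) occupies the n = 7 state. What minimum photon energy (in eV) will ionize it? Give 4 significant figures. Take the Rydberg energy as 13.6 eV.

1.110 eV

E_n = −13.6 Z²/n² = −54.40/n² eV for Z = 2.
E_7 = −54.40/49 = −1.110 eV, so ionization (to E = 0) requires 1.110 eV.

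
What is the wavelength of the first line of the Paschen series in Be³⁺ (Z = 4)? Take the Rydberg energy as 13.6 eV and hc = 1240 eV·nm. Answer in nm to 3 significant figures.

The Paschen series terminates on n_f = 3; the first line has n_i = 3+1 = 4.
ΔE = 217.6 × (1/3² − 1/4²) = 10.58 eV.
λ = 1240 / 10.58 = 117 nm.

117 nm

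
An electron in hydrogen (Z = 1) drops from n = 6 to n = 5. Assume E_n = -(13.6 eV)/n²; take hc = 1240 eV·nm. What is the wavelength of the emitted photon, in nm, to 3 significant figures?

ΔE = 13.60 × (1/5² − 1/6²) = 13.60 × 0.01222 = 0.1662 eV.
λ = hc/ΔE = 1240 / 0.1662 = 7460 nm.

7460 nm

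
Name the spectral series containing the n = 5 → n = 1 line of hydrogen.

The series is set by the lower level: n_f = 1 is the Lyman series.

Lyman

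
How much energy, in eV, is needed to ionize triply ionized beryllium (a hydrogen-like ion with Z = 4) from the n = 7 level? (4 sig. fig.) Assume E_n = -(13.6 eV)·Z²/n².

4.441 eV

E_n = −13.6 Z²/n² = −217.6/n² eV for Z = 4.
E_7 = −217.6/49 = −4.441 eV, so ionization (to E = 0) requires 4.441 eV.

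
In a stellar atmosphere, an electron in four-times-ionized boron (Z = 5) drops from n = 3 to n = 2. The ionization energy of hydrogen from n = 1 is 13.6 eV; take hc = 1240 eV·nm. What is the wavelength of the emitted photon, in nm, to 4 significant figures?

26.26 nm

For Z = 5 the level energies scale as Z², so the effective Rydberg energy is 13.6 × 25 = 340.0 eV.
ΔE = 340.0 × (1/2² − 1/3²) = 340.0 × 0.1389 = 47.22 eV.
λ = hc/ΔE = 1240 / 47.22 = 26.26 nm.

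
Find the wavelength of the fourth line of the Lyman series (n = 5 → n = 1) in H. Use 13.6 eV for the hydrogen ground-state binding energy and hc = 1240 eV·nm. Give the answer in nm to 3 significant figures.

95.0 nm

The Lyman series terminates on n_f = 1; the fourth line has n_i = 1+4 = 5.
ΔE = 13.60 × (1/1² − 1/5²) = 13.06 eV.
λ = 1240 / 13.06 = 95.0 nm.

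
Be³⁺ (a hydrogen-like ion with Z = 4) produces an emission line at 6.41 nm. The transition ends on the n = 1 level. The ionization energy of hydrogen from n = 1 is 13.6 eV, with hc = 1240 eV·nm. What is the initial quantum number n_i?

The photon energy is ΔE = hc/λ = 1240 / 6.41 = 193.4 eV.
With Z = 4, ΔE = 217.6 × (1/n_f² − 1/n_i²), so 1/n_f² − 1/n_i² = 0.8890.
With n_f = 1: 1/n_i² = 1/1 − 0.8890 = 0.1110, so n_i ≈ 3.00.

n_i = 3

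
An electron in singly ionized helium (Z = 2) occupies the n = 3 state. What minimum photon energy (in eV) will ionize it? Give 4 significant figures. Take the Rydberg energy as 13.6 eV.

E_n = −13.6 Z²/n² = −54.40/n² eV for Z = 2.
E_3 = −54.40/9 = −6.044 eV, so ionization (to E = 0) requires 6.044 eV.

6.044 eV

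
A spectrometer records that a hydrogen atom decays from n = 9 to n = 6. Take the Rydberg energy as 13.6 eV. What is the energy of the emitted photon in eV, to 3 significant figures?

0.210 eV

E_9 = −13.60/81 = −0.1679 eV and E_6 = −13.60/36 = −0.3778 eV.
The photon energy is |E_9 − E_6| = 0.210 eV.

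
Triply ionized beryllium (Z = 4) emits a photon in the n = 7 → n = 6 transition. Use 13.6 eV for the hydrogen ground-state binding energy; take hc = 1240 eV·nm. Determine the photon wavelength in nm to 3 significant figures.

For Z = 4 the level energies scale as Z², so the effective Rydberg energy is 13.6 × 16 = 217.6 eV.
ΔE = 217.6 × (1/6² − 1/7²) = 217.6 × 0.007370 = 1.604 eV.
λ = hc/ΔE = 1240 / 1.604 = 773 nm.

773 nm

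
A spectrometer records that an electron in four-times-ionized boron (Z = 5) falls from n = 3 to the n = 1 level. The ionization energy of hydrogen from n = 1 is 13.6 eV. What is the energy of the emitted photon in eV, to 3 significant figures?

The Bohr energies scale as Z², so for Z = 5: E_n = −340.0/n² eV.
E_3 = −340.0/9 = −37.78 eV and E_1 = −340.0/1 = −340.0 eV.
The photon energy is |E_3 − E_1| = 302 eV.

302 eV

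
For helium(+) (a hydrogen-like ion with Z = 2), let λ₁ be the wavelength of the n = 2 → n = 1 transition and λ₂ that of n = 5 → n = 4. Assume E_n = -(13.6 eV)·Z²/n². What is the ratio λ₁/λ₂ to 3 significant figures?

0.0300

λ ∝ 1/ΔE ∝ 1/(1/n_f² − 1/n_i²), and the Z² and hc factors cancel in the ratio.
λ₁/λ₂ = (1/4² − 1/5²)/(1/1² − 1/2²) = 0.02250/0.7500 = 0.0300.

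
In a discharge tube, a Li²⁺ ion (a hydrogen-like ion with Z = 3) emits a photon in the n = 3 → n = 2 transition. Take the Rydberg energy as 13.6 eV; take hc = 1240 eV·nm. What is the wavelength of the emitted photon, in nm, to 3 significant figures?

For Z = 3 the level energies scale as Z², so the effective Rydberg energy is 13.6 × 9 = 122.4 eV.
ΔE = 122.4 × (1/2² − 1/3²) = 122.4 × 0.1389 = 17.00 eV.
λ = hc/ΔE = 1240 / 17.00 = 72.9 nm.

72.9 nm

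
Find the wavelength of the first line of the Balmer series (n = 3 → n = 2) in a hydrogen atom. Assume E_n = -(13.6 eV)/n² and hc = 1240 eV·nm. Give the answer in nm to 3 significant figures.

656 nm

The Balmer series terminates on n_f = 2; the first line has n_i = 2+1 = 3.
ΔE = 13.60 × (1/2² − 1/3²) = 1.889 eV.
λ = 1240 / 1.889 = 656 nm.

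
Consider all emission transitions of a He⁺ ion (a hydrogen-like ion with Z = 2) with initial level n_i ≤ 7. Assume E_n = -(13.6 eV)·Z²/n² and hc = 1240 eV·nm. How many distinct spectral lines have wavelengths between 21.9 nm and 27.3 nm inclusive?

5

Enumerate all n_i → n_f pairs with 1 ≤ n_f < n_i ≤ 7 and compute λ = 1240 / [13.6·4·(1/n_f² − 1/n_i²)].
Lines falling in [21.9, 27.3] nm: 7→1 (23.27 nm), 6→1 (23.45 nm), 5→1 (23.74 nm), 4→1 (24.31 nm), 3→1 (25.64 nm).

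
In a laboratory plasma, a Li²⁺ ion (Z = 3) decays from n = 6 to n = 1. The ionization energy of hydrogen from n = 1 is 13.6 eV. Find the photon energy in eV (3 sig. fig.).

The Bohr energies scale as Z², so for Z = 3: E_n = −122.4/n² eV.
E_6 = −122.4/36 = −3.400 eV and E_1 = −122.4/1 = −122.4 eV.
The photon energy is |E_6 − E_1| = 119 eV.

119 eV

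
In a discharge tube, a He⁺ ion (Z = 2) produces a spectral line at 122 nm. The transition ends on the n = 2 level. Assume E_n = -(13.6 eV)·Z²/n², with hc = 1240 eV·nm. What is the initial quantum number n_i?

n_i = 4

The photon energy is ΔE = hc/λ = 1240 / 122 = 10.16 eV.
With Z = 2, ΔE = 54.40 × (1/n_f² − 1/n_i²), so 1/n_f² − 1/n_i² = 0.1868.
With n_f = 2: 1/n_i² = 1/4 − 0.1868 = 0.06316, so n_i ≈ 3.98.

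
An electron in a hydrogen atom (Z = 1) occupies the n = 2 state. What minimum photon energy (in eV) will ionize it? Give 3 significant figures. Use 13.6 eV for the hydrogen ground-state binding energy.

E_2 = −13.60/4 = −3.40 eV, so ionization (to E = 0) requires 3.40 eV.

3.40 eV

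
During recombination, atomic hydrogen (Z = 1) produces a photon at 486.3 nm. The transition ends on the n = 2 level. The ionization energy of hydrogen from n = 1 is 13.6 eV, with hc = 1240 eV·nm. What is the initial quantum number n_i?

n_i = 4

The photon energy is ΔE = hc/λ = 1240 / 486.3 = 2.550 eV.
With Z = 1, ΔE = 13.60 × (1/n_f² − 1/n_i²), so 1/n_f² − 1/n_i² = 0.1875.
With n_f = 2: 1/n_i² = 1/4 − 0.1875 = 0.06251, so n_i ≈ 4.00.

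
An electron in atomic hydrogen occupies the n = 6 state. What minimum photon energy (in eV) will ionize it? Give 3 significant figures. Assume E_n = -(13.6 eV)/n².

E_6 = −13.60/36 = −0.378 eV, so ionization (to E = 0) requires 0.378 eV.

0.378 eV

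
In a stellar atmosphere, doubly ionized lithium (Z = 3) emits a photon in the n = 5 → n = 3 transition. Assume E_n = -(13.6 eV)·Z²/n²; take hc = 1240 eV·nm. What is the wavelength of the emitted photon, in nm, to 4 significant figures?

For Z = 3 the level energies scale as Z², so the effective Rydberg energy is 13.6 × 9 = 122.4 eV.
ΔE = 122.4 × (1/3² − 1/5²) = 122.4 × 0.07111 = 8.704 eV.
λ = hc/ΔE = 1240 / 8.704 = 142.5 nm.

142.5 nm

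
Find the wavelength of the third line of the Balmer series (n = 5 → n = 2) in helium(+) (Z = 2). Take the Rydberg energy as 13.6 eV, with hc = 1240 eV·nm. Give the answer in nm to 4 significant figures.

108.5 nm

The Balmer series terminates on n_f = 2; the third line has n_i = 2+3 = 5.
ΔE = 54.40 × (1/2² − 1/5²) = 11.42 eV.
λ = 1240 / 11.42 = 108.5 nm.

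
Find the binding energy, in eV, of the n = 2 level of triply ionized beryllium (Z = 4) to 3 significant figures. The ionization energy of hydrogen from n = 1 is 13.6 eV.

54.4 eV

E_n = −13.6 Z²/n² = −217.6/n² eV for Z = 4.
E_2 = −217.6/4 = −54.4 eV, so ionization (to E = 0) requires 54.4 eV.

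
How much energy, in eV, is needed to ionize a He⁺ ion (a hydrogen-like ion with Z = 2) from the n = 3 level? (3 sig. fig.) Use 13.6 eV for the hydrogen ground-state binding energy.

6.04 eV

E_n = −13.6 Z²/n² = −54.40/n² eV for Z = 2.
E_3 = −54.40/9 = −6.04 eV, so ionization (to E = 0) requires 6.04 eV.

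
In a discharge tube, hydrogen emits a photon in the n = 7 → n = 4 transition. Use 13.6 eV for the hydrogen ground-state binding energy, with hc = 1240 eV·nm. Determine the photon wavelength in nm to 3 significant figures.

2170 nm

ΔE = 13.60 × (1/4² − 1/7²) = 13.60 × 0.04209 = 0.5724 eV.
λ = hc/ΔE = 1240 / 0.5724 = 2170 nm.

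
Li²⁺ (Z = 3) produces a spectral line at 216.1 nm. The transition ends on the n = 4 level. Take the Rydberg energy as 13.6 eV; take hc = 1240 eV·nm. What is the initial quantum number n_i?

The photon energy is ΔE = hc/λ = 1240 / 216.1 = 5.738 eV.
With Z = 3, ΔE = 122.4 × (1/n_f² − 1/n_i²), so 1/n_f² − 1/n_i² = 0.04688.
With n_f = 4: 1/n_i² = 1/16 − 0.04688 = 0.01562, so n_i ≈ 8.00.

n_i = 8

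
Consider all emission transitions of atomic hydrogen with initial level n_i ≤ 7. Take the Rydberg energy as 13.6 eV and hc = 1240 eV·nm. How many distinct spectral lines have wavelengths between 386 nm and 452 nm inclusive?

Enumerate all n_i → n_f pairs with 1 ≤ n_f < n_i ≤ 7 and compute λ = 1240 / [13.6·1·(1/n_f² − 1/n_i²)].
Lines falling in [386, 452] nm: 7→2 (397.1 nm), 6→2 (410.3 nm), 5→2 (434.2 nm).

3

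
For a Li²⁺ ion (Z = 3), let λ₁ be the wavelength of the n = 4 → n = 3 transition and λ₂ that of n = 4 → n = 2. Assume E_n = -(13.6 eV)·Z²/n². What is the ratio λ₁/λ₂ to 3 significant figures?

3.86

λ ∝ 1/ΔE ∝ 1/(1/n_f² − 1/n_i²), and the Z² and hc factors cancel in the ratio.
λ₁/λ₂ = (1/2² − 1/4²)/(1/3² − 1/4²) = 0.1875/0.04861 = 3.86.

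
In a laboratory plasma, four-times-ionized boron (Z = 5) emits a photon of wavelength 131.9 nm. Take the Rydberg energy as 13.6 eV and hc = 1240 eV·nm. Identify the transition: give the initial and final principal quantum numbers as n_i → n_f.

The photon energy is ΔE = hc/λ = 1240 / 131.9 = 9.401 eV.
With Z = 5, ΔE = 340.0 × (1/n_f² − 1/n_i²), so 1/n_f² − 1/n_i² = 0.02765.
Trying n_f = 5 gives 1/n_i² = 0.01235, i.e. n_i ≈ 9; this pair matches.

n_i = 9, n_f = 5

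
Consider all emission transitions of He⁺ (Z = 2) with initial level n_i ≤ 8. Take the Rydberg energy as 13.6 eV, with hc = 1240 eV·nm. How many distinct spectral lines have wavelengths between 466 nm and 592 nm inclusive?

3

Enumerate all n_i → n_f pairs with 1 ≤ n_f < n_i ≤ 8 and compute λ = 1240 / [13.6·4·(1/n_f² − 1/n_i²)].
Lines falling in [466, 592] nm: 4→3 (468.9 nm), 8→4 (486.3 nm), 7→4 (541.5 nm).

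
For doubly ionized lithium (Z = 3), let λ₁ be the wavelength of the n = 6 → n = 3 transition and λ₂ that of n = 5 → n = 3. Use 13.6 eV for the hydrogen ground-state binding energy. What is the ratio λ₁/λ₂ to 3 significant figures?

0.853

λ ∝ 1/ΔE ∝ 1/(1/n_f² − 1/n_i²), and the Z² and hc factors cancel in the ratio.
λ₁/λ₂ = (1/3² − 1/5²)/(1/3² − 1/6²) = 0.07111/0.08333 = 0.853.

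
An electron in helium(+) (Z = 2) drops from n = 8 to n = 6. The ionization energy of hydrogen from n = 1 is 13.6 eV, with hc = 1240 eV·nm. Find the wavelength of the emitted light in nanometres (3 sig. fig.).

1880 nm

For Z = 2 the level energies scale as Z², so the effective Rydberg energy is 13.6 × 4 = 54.40 eV.
ΔE = 54.40 × (1/6² − 1/8²) = 54.40 × 0.01215 = 0.6611 eV.
λ = hc/ΔE = 1240 / 0.6611 = 1880 nm.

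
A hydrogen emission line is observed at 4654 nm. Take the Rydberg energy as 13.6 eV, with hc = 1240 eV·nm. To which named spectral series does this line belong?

ΔE = 1240/4654 = 0.2664 eV.
This matches 13.6 × (1/5² − 1/7²), so n_f = 5: the Pfund series.

Pfund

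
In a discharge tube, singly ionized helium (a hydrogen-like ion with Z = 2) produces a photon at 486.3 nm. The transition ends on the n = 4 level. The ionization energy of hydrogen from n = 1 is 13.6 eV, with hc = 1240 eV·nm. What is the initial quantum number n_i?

The photon energy is ΔE = hc/λ = 1240 / 486.3 = 2.550 eV.
With Z = 2, ΔE = 54.40 × (1/n_f² − 1/n_i²), so 1/n_f² − 1/n_i² = 0.04687.
With n_f = 4: 1/n_i² = 1/16 − 0.04687 = 0.01563, so n_i ≈ 8.00.

n_i = 8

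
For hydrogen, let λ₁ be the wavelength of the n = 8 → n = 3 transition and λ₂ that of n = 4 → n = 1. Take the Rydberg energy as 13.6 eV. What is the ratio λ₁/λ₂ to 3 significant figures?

9.82

λ ∝ 1/ΔE ∝ 1/(1/n_f² − 1/n_i²), and the Z² and hc factors cancel in the ratio.
λ₁/λ₂ = (1/1² − 1/4²)/(1/3² − 1/8²) = 0.9375/0.09549 = 9.82.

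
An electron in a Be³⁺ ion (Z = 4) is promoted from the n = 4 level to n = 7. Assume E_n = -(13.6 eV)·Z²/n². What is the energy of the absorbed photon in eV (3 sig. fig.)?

9.16 eV

The Bohr energies scale as Z², so for Z = 4: E_n = −217.6/n² eV.
E_7 = −217.6/49 = −4.441 eV and E_4 = −217.6/16 = −13.60 eV.
The photon energy is |E_7 − E_4| = 9.16 eV.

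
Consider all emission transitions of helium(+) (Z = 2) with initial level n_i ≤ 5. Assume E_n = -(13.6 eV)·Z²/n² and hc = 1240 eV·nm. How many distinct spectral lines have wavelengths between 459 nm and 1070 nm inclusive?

Enumerate all n_i → n_f pairs with 1 ≤ n_f < n_i ≤ 5 and compute λ = 1240 / [13.6·4·(1/n_f² − 1/n_i²)].
Lines falling in [459, 1070] nm: 4→3 (468.9 nm), 5→4 (1013 nm).

2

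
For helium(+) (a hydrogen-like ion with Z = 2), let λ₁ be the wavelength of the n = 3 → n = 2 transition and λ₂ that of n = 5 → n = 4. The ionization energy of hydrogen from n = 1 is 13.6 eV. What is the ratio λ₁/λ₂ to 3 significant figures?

λ ∝ 1/ΔE ∝ 1/(1/n_f² − 1/n_i²), and the Z² and hc factors cancel in the ratio.
λ₁/λ₂ = (1/4² − 1/5²)/(1/2² − 1/3²) = 0.02250/0.1389 = 0.162.

0.162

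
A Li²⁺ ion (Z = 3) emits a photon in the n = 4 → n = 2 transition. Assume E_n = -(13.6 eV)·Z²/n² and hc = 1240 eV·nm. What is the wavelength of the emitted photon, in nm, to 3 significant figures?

54.0 nm

For Z = 3 the level energies scale as Z², so the effective Rydberg energy is 13.6 × 9 = 122.4 eV.
ΔE = 122.4 × (1/2² − 1/4²) = 122.4 × 0.1875 = 22.95 eV.
λ = hc/ΔE = 1240 / 22.95 = 54.0 nm.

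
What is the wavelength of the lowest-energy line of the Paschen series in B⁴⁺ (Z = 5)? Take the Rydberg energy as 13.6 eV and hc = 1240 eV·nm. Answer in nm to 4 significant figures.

75.03 nm

The Paschen series terminates on n_f = 3; the first line has n_i = 3+1 = 4.
ΔE = 340.0 × (1/3² − 1/4²) = 16.53 eV.
λ = 1240 / 16.53 = 75.03 nm.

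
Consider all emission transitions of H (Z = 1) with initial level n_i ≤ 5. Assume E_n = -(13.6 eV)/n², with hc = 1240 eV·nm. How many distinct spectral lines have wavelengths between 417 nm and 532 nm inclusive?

2

Enumerate all n_i → n_f pairs with 1 ≤ n_f < n_i ≤ 5 and compute λ = 1240 / [13.6·1·(1/n_f² − 1/n_i²)].
Lines falling in [417, 532] nm: 5→2 (434.2 nm), 4→2 (486.3 nm).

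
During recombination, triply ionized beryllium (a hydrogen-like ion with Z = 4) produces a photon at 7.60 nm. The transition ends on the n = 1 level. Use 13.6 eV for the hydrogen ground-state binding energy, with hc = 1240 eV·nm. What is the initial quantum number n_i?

The photon energy is ΔE = hc/λ = 1240 / 7.60 = 163.2 eV.
With Z = 4, ΔE = 217.6 × (1/n_f² − 1/n_i²), so 1/n_f² − 1/n_i² = 0.7498.
With n_f = 1: 1/n_i² = 1/1 − 0.7498 = 0.2502, so n_i ≈ 2.00.

n_i = 2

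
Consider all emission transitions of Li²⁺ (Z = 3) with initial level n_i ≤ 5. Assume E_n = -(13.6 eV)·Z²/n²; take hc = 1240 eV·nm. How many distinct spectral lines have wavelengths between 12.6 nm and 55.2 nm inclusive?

3

Enumerate all n_i → n_f pairs with 1 ≤ n_f < n_i ≤ 5 and compute λ = 1240 / [13.6·9·(1/n_f² − 1/n_i²)].
Lines falling in [12.6, 55.2] nm: 2→1 (13.51 nm), 5→2 (48.24 nm), 4→2 (54.03 nm).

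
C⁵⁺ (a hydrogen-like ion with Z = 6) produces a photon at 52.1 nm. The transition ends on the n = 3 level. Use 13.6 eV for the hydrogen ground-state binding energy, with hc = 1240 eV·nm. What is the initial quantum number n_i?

The photon energy is ΔE = hc/λ = 1240 / 52.1 = 23.80 eV.
With Z = 6, ΔE = 489.6 × (1/n_f² − 1/n_i²), so 1/n_f² − 1/n_i² = 0.04861.
With n_f = 3: 1/n_i² = 1/9 − 0.04861 = 0.06250, so n_i ≈ 4.00.

n_i = 4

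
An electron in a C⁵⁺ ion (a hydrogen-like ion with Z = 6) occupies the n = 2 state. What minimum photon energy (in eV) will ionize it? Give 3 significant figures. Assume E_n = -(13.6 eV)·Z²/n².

E_n = −13.6 Z²/n² = −489.6/n² eV for Z = 6.
E_2 = −489.6/4 = −122 eV, so ionization (to E = 0) requires 122 eV.

122 eV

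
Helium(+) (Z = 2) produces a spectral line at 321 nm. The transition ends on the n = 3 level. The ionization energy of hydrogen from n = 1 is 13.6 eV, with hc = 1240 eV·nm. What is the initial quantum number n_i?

n_i = 5

The photon energy is ΔE = hc/λ = 1240 / 321 = 3.863 eV.
With Z = 2, ΔE = 54.40 × (1/n_f² − 1/n_i²), so 1/n_f² − 1/n_i² = 0.07101.
With n_f = 3: 1/n_i² = 1/9 − 0.07101 = 0.04010, so n_i ≈ 4.99.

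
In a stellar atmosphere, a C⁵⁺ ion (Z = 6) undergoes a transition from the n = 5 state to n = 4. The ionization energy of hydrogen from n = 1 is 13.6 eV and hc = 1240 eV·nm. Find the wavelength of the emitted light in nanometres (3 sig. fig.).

113 nm

For Z = 6 the level energies scale as Z², so the effective Rydberg energy is 13.6 × 36 = 489.6 eV.
ΔE = 489.6 × (1/4² − 1/5²) = 489.6 × 0.02250 = 11.02 eV.
λ = hc/ΔE = 1240 / 11.02 = 113 nm.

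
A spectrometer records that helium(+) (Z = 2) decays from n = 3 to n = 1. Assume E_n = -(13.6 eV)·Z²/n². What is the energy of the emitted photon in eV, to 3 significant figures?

The Bohr energies scale as Z², so for Z = 2: E_n = −54.40/n² eV.
E_3 = −54.40/9 = −6.044 eV and E_1 = −54.40/1 = −54.40 eV.
The photon energy is |E_3 − E_1| = 48.4 eV.

48.4 eV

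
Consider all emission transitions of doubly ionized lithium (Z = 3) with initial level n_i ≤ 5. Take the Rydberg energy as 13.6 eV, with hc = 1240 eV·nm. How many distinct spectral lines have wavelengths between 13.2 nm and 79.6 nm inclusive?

4

Enumerate all n_i → n_f pairs with 1 ≤ n_f < n_i ≤ 5 and compute λ = 1240 / [13.6·9·(1/n_f² − 1/n_i²)].
Lines falling in [13.2, 79.6] nm: 2→1 (13.51 nm), 5→2 (48.24 nm), 4→2 (54.03 nm), 3→2 (72.94 nm).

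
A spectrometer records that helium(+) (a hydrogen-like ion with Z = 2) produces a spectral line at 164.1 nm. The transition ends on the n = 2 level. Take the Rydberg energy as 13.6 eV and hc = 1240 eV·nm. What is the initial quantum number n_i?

The photon energy is ΔE = hc/λ = 1240 / 164.1 = 7.556 eV.
With Z = 2, ΔE = 54.40 × (1/n_f² − 1/n_i²), so 1/n_f² − 1/n_i² = 0.1389.
With n_f = 2: 1/n_i² = 1/4 − 0.1389 = 0.1111, so n_i ≈ 3.00.

n_i = 3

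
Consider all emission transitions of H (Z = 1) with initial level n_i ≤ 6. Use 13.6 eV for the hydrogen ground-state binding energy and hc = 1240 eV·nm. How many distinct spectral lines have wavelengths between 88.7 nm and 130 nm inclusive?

Enumerate all n_i → n_f pairs with 1 ≤ n_f < n_i ≤ 6 and compute λ = 1240 / [13.6·1·(1/n_f² − 1/n_i²)].
Lines falling in [88.7, 130] nm: 6→1 (93.78 nm), 5→1 (94.98 nm), 4→1 (97.25 nm), 3→1 (102.6 nm), 2→1 (121.6 nm).

5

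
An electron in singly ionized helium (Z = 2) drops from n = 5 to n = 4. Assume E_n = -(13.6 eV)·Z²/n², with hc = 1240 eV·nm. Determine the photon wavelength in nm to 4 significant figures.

For Z = 2 the level energies scale as Z², so the effective Rydberg energy is 13.6 × 4 = 54.40 eV.
ΔE = 54.40 × (1/4² − 1/5²) = 54.40 × 0.02250 = 1.224 eV.
λ = hc/ΔE = 1240 / 1.224 = 1013 nm.

1013 nm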